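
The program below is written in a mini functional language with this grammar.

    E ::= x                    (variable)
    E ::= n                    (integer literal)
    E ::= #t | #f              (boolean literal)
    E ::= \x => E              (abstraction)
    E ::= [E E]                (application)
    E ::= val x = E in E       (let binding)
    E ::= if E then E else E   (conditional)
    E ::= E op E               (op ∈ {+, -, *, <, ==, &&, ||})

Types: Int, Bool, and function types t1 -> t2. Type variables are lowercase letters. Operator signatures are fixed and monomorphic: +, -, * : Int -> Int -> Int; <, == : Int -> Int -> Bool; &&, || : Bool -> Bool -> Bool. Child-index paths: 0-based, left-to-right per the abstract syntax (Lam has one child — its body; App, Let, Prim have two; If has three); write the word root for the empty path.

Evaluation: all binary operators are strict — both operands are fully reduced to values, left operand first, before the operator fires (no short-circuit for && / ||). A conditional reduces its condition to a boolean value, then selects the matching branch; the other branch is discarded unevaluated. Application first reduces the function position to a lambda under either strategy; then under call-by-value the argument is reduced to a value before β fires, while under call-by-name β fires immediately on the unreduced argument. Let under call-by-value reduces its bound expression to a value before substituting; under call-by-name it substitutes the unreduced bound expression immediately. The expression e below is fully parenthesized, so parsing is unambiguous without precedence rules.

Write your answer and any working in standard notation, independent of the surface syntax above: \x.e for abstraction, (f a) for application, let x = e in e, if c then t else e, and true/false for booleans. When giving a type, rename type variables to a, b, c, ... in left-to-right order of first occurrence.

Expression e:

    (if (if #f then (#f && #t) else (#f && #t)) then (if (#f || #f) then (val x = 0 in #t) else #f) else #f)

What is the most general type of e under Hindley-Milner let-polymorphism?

Answer: Bool

Trace:
  unify Bool ~ Bool
  unify Bool ~ Bool
  unify Bool ~ Bool
  unify Bool ~ Bool
  unify Bool ~ Bool
  unify Bool ~ Bool
  unify Bool ~ Bool
  unify Bool ~ Bool
  unify Bool ~ Bool
  unify Bool ~ Bool
let x : Int
  unify Bool ~ Bool
  unify Bool ~ Bool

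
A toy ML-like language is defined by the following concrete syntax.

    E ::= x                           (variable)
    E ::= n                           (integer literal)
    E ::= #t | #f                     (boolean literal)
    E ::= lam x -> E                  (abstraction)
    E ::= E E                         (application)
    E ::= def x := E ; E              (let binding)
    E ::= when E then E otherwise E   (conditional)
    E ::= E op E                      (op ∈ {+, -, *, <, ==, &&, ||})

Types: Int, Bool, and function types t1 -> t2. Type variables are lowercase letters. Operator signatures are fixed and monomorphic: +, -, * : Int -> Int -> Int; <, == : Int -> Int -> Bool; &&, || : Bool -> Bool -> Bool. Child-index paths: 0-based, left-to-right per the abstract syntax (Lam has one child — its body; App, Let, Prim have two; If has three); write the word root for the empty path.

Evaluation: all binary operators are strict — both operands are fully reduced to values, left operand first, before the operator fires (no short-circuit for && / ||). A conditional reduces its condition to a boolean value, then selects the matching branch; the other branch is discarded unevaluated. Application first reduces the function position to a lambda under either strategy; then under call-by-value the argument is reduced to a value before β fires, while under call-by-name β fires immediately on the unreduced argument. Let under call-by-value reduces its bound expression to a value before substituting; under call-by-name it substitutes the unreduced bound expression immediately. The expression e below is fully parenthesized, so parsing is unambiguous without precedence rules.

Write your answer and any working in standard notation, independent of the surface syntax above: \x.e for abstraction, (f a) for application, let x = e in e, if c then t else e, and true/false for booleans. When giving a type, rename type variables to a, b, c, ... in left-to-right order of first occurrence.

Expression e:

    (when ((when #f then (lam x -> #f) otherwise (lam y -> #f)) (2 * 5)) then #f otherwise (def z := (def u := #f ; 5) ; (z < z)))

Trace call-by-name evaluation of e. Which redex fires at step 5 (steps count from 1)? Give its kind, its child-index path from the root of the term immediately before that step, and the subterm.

Answer: let at 0 : (let u = false in 5)

Working:
step 0: (if ((if false then (\x.false) else (\y.false)) (2 * 5)) then false else (let z = (let u = false in 5) in (z < z)))
step 1: [if@0.0] (if ((\y.false) (2 * 5)) then false else (let z = (let u = false in 5) in (z < z)))
step 2: [beta@0] (if false then false else (let z = (let u = false in 5) in (z < z)))
step 3: [if@root] (let z = (let u = false in 5) in (z < z))
step 4: [let@root] ((let u = false in 5) < (let u = false in 5))
step 5: [let@0] (5 < (let u = false in 5))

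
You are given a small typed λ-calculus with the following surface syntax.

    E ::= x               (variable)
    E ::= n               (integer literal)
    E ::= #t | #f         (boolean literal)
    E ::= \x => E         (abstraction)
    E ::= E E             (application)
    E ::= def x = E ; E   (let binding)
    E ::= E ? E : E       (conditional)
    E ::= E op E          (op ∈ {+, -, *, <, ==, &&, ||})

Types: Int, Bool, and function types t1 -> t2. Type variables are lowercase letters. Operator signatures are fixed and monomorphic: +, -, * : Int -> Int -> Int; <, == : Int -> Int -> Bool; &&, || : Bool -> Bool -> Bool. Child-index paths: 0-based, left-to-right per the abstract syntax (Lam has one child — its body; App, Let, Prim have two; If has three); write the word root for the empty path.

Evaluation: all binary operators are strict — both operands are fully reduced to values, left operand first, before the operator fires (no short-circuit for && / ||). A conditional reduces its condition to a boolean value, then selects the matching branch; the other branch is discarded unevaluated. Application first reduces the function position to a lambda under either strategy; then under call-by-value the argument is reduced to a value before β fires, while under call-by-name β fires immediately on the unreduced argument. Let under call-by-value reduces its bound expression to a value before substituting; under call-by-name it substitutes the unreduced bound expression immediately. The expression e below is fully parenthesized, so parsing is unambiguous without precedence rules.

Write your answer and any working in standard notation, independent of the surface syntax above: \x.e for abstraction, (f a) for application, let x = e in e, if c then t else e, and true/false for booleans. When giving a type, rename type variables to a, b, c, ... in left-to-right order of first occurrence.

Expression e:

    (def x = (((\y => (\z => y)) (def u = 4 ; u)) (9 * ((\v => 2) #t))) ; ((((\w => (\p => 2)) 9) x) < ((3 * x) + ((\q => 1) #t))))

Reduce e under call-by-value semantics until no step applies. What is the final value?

Answer: true

Trace:
step 0: (let x = (((\y.(\z.y)) (let u = 4 in u)) (9 * ((\v.2) true))) in ((((\w.(\p.2)) 9) x) < ((3 * x) + ((\q.1) true))))
step 1: [let@0.0.1] (let x = (((\y.(\z.y)) 4) (9 * ((\v.2) true))) in ((((\w.(\p.2)) 9) x) < ((3 * x) + ((\q.1) true))))
step 2: [beta@0.0] (let x = ((\z.4) (9 * ((\v.2) true))) in ((((\w.(\p.2)) 9) x) < ((3 * x) + ((\q.1) true))))
step 3: [beta@0.1.1] (let x = ((\z.4) (9 * 2)) in ((((\w.(\p.2)) 9) x) < ((3 * x) + ((\q.1) true))))
step 4: [delta@0.1] (let x = ((\z.4) 18) in ((((\w.(\p.2)) 9) x) < ((3 * x) + ((\q.1) true))))
step 5: [beta@0] (let x = 4 in ((((\w.(\p.2)) 9) x) < ((3 * x) + ((\q.1) true))))
step 6: [let@root] ((((\w.(\p.2)) 9) 4) < ((3 * 4) + ((\q.1) true)))
step 7: [beta@0.0] (((\p.2) 4) < ((3 * 4) + ((\q.1) true)))
step 8: [beta@0] (2 < ((3 * 4) + ((\q.1) true)))
step 9: [delta@1.0] (2 < (12 + ((\q.1) true)))
step 10: [beta@1.1] (2 < (12 + 1))
step 11: [delta@1] (2 < 13)
step 12: [delta@root] true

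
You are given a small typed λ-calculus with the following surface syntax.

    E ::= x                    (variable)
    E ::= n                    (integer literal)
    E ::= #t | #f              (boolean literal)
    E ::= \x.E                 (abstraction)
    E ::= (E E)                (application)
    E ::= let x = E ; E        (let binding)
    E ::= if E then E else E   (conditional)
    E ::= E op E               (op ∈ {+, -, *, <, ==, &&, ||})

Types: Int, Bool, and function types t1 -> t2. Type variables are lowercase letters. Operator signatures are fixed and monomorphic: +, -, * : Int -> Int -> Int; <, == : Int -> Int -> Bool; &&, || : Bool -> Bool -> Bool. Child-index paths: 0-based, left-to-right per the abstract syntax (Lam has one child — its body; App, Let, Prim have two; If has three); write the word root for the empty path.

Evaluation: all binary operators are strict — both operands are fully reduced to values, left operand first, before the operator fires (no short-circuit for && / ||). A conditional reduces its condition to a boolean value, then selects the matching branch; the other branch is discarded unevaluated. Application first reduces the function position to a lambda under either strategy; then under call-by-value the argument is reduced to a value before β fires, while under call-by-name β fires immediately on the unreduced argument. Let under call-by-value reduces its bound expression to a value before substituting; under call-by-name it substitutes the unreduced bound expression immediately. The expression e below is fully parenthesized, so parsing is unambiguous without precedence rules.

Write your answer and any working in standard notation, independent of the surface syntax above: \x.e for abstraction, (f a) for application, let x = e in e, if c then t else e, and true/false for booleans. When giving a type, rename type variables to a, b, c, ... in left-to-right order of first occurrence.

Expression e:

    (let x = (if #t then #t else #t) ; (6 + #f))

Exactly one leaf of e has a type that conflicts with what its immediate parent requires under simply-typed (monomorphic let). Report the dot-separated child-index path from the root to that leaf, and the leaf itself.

Trace:
  unify Bool ~ Bool
  unify Bool ~ Bool
let x : Bool
  unify Int ~ Int
  unify Bool ~ Int
  FAIL: mismatch Bool ~ Int

Answer: 1.1 : false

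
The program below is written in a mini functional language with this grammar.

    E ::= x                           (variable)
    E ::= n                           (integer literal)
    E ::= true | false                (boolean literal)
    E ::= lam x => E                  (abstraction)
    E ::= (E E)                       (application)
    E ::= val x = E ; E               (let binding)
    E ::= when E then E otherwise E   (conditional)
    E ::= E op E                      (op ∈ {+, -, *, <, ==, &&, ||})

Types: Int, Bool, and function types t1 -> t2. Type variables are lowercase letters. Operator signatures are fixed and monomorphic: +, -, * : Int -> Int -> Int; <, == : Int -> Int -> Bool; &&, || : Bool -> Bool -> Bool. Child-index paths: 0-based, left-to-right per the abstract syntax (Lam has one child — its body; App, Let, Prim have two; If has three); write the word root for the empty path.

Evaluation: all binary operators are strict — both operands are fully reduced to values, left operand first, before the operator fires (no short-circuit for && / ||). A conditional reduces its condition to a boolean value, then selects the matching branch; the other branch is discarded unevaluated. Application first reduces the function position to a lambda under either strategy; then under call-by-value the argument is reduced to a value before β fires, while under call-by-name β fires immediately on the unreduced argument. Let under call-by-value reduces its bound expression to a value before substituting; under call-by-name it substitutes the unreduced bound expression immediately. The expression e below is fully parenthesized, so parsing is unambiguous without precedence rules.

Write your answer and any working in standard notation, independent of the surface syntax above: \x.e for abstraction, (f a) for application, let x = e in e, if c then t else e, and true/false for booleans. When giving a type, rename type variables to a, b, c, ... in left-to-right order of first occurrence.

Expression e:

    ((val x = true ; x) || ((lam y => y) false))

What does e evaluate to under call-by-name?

Derivation:
step 0: ((let x = true in x) || ((\y.y) false))
step 1: [let@0] (true || ((\y.y) false))
step 2: [beta@1] (true || false)
step 3: [delta@root] true

Answer: true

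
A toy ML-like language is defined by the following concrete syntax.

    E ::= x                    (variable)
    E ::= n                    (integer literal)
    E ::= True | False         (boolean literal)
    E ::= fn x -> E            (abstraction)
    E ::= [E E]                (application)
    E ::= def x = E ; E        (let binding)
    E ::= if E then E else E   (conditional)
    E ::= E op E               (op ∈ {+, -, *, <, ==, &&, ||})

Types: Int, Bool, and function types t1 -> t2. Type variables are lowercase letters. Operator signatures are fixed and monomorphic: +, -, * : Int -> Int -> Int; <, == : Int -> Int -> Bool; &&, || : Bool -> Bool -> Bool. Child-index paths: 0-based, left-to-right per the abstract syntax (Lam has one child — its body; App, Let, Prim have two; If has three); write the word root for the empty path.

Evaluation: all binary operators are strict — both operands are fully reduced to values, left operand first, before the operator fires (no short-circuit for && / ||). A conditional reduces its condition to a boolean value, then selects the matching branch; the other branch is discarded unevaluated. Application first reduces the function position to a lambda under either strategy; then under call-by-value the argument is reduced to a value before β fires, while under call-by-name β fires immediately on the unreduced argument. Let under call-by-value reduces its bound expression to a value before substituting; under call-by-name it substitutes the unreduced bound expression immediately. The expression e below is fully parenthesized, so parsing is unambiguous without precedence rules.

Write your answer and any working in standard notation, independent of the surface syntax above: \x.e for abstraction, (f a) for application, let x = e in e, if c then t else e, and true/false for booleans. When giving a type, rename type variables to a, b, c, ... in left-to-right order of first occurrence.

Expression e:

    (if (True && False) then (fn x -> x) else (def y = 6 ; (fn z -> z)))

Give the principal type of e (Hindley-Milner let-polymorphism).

Working:
  unify Bool ~ Bool
  unify Bool ~ Bool
  unify Bool ~ Bool
x : a
\x._ : a -> a
let y : Int
z : b
\z._ : b -> b
  unify a -> a ~ b -> b
  unify a ~ b
  unify b ~ b

Answer: a -> a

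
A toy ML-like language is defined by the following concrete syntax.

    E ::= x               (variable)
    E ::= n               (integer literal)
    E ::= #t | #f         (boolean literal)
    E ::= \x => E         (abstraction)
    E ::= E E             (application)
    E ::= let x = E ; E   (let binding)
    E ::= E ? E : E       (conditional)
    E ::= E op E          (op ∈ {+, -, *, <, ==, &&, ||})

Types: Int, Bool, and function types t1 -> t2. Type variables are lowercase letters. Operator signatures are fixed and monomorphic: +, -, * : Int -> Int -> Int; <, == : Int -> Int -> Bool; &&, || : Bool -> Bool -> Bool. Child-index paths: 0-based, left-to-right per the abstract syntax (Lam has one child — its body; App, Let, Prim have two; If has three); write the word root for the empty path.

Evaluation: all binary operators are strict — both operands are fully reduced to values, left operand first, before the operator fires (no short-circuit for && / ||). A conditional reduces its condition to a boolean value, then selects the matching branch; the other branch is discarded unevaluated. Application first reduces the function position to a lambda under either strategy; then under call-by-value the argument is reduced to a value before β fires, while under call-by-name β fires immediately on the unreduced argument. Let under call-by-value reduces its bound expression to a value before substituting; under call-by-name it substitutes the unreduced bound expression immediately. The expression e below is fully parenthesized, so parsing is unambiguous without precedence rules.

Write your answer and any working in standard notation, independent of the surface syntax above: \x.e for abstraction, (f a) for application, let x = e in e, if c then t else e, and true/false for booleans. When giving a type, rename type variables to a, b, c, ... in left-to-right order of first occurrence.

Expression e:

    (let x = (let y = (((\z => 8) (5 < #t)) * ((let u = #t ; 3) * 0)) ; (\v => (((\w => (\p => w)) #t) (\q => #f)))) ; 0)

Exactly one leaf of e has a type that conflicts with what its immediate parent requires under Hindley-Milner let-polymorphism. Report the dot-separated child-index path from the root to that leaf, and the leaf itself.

Trace:
\z._ : a -> Int
  unify Int ~ Int
  unify Bool ~ Int
  FAIL: mismatch Bool ~ Int

Answer: 0.0.0.1.1 : true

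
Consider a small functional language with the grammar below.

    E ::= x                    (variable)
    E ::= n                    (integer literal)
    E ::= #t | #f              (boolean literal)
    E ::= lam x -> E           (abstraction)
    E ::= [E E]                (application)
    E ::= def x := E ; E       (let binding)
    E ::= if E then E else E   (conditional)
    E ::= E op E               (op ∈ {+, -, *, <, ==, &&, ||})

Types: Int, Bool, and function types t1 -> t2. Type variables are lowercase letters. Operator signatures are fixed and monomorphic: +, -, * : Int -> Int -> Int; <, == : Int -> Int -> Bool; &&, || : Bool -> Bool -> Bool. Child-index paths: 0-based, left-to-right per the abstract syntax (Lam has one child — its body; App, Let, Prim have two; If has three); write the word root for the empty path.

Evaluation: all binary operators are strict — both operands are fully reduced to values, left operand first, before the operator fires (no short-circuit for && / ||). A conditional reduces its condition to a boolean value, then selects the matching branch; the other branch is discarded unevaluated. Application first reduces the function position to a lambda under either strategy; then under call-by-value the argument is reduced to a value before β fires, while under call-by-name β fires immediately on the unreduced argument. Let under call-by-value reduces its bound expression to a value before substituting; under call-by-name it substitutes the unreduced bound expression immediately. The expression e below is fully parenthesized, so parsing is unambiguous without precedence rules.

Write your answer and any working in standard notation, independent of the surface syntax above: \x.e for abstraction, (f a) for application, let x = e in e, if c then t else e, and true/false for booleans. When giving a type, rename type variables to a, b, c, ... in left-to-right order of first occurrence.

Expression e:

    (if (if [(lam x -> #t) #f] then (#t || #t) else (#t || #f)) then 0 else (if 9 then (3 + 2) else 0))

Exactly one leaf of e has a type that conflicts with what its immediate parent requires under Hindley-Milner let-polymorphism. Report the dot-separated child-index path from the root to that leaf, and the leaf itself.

Derivation:
\x._ : a -> Bool
  unify a -> Bool ~ Bool -> b
  unify a ~ Bool
  unify Bool ~ b
_ _ : Bool
  unify Bool ~ Bool
  unify Bool ~ Bool
  unify Bool ~ Bool
  unify Bool ~ Bool
  unify Bool ~ Bool
  unify Bool ~ Bool
  unify Bool ~ Bool
  unify Int ~ Bool
  FAIL: mismatch Int ~ Bool

Answer: 2.0 : 9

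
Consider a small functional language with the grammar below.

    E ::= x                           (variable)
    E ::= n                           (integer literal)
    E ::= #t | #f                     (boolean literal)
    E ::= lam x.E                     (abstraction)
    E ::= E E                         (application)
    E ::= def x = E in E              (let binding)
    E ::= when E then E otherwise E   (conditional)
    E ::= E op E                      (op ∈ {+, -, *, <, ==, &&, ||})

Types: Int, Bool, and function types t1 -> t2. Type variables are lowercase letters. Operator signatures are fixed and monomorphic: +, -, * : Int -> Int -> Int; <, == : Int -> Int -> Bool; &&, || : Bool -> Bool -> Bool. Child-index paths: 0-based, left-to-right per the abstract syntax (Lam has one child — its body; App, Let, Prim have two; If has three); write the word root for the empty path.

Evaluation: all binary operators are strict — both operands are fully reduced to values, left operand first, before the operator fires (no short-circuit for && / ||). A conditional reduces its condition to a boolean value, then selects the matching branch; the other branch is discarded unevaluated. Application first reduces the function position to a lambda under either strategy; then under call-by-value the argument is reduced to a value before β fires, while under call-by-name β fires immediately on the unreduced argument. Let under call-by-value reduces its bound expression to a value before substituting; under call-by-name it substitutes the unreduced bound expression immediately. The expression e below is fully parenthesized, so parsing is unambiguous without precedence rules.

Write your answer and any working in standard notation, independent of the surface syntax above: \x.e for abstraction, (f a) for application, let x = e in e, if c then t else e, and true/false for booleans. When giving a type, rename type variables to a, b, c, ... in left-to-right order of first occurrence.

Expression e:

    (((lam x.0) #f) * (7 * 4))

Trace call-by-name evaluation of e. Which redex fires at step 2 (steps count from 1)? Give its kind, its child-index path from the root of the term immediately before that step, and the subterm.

Answer: delta at 1 : (7 * 4)

Derivation:
step 0: (((\x.0) false) * (7 * 4))
step 1: [beta@0] (0 * (7 * 4))
step 2: [delta@1] (0 * 28)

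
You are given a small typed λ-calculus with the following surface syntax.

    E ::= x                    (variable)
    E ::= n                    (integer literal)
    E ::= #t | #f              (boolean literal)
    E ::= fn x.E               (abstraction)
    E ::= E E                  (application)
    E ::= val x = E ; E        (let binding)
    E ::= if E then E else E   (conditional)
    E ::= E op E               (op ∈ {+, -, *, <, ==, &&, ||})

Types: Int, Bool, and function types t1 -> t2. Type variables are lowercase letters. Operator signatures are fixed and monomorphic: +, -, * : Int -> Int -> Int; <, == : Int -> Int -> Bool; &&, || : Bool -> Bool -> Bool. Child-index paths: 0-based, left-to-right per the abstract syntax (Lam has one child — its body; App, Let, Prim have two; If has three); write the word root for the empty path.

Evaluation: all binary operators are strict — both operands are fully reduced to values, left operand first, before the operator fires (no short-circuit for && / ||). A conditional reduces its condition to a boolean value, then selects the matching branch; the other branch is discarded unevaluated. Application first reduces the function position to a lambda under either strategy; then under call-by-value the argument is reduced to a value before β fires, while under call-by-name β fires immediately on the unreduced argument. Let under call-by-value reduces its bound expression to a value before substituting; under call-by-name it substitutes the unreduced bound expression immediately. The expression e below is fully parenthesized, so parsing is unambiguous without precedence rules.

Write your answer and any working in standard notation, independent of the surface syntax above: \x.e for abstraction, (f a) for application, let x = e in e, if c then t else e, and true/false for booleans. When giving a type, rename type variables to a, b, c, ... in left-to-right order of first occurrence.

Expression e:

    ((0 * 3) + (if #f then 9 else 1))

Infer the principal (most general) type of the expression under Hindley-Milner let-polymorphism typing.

Working:
  unify Int ~ Int
  unify Int ~ Int
  unify Int ~ Int
  unify Bool ~ Bool
  unify Int ~ Int
  unify Int ~ Int

Answer: Int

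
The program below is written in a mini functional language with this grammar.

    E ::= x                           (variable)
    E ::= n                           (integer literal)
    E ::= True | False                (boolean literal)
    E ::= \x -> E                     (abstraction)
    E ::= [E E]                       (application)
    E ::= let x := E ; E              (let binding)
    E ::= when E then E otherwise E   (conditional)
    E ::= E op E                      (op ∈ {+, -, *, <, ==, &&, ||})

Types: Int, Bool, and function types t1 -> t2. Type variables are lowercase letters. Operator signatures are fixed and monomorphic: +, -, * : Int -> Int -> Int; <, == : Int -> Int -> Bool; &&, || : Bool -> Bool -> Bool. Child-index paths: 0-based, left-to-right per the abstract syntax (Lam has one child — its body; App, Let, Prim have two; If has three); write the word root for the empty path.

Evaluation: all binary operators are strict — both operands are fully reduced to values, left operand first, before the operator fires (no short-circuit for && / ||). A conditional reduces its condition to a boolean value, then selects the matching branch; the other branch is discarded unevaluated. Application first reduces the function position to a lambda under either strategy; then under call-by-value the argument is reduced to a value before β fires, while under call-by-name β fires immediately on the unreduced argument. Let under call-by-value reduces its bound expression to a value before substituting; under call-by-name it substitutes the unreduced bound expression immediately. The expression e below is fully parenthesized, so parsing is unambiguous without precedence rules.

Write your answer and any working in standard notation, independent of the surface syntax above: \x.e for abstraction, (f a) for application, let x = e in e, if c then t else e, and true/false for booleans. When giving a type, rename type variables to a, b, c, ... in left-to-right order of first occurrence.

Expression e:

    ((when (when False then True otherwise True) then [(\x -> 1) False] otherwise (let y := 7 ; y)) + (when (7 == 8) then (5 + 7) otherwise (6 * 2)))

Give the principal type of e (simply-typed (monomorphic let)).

Working:
  unify Bool ~ Bool
  unify Bool ~ Bool
  unify Bool ~ Bool
\x._ : a -> Int
  unify a -> Int ~ Bool -> b
  unify a ~ Bool
  unify Int ~ b
_ _ : Int
let y : Int
y : Int
  unify Int ~ Int
  unify Int ~ Int
  unify Int ~ Int
  unify Int ~ Int
  unify Bool ~ Bool
  unify Int ~ Int
  unify Int ~ Int
  unify Int ~ Int
  unify Int ~ Int
  unify Int ~ Int
  unify Int ~ Int

Answer: Int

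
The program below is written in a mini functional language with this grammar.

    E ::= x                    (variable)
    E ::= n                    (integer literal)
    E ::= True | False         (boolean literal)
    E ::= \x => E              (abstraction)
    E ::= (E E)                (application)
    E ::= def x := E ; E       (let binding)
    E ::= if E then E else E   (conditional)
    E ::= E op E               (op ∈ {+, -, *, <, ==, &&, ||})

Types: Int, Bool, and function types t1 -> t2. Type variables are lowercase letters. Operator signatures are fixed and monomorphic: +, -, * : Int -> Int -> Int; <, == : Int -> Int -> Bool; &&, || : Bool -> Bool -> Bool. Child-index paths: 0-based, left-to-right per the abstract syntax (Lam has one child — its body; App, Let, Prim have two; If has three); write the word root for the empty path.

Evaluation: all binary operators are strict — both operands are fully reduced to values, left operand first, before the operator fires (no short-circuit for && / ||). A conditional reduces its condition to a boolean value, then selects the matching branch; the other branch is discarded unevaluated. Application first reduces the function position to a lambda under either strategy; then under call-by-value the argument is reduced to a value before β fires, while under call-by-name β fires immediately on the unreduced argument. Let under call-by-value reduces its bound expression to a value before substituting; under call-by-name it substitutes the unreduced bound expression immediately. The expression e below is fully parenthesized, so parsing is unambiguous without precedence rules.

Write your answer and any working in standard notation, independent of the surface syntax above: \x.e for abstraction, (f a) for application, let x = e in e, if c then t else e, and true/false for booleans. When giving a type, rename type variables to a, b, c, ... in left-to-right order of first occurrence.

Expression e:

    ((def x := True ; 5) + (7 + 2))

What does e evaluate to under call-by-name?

Working:
step 0: ((let x = true in 5) + (7 + 2))
step 1: [let@0] (5 + (7 + 2))
step 2: [delta@1] (5 + 9)
step 3: [delta@root] 14

Answer: 14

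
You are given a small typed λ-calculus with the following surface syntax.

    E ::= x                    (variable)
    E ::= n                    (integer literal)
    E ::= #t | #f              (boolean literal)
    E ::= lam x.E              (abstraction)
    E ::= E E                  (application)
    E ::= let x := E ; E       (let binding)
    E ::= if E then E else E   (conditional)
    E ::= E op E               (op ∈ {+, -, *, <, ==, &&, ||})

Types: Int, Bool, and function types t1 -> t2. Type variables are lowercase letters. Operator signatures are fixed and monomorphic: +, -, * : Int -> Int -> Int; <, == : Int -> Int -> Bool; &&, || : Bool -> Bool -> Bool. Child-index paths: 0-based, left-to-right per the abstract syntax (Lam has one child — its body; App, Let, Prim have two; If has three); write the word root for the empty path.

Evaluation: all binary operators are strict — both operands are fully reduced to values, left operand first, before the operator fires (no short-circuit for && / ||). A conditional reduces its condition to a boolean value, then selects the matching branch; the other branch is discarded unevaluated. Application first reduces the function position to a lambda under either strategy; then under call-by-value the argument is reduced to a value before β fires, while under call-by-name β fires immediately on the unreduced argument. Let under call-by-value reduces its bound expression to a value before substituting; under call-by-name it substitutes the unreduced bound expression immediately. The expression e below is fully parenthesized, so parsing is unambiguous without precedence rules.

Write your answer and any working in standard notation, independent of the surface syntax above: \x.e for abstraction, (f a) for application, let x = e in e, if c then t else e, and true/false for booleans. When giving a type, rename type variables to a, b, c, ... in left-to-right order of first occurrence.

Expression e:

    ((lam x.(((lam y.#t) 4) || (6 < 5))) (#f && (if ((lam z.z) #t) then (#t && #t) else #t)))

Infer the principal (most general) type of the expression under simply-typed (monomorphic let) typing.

Trace:
\y._ : b -> Bool
  unify b -> Bool ~ Int -> c
  unify b ~ Int
  unify Bool ~ c
_ _ : Bool
  unify Bool ~ Bool
  unify Int ~ Int
  unify Int ~ Int
  unify Bool ~ Bool
\x._ : a -> Bool
  unify Bool ~ Bool
z : d
\z._ : d -> d
  unify d -> d ~ Bool -> e
  unify d ~ Bool
  unify Bool ~ e
_ _ : Bool
  unify Bool ~ Bool
  unify Bool ~ Bool
  unify Bool ~ Bool
  unify Bool ~ Bool
  unify Bool ~ Bool
  unify a -> Bool ~ Bool -> f
  unify a ~ Bool
  unify Bool ~ f
_ _ : Bool

Answer: Bool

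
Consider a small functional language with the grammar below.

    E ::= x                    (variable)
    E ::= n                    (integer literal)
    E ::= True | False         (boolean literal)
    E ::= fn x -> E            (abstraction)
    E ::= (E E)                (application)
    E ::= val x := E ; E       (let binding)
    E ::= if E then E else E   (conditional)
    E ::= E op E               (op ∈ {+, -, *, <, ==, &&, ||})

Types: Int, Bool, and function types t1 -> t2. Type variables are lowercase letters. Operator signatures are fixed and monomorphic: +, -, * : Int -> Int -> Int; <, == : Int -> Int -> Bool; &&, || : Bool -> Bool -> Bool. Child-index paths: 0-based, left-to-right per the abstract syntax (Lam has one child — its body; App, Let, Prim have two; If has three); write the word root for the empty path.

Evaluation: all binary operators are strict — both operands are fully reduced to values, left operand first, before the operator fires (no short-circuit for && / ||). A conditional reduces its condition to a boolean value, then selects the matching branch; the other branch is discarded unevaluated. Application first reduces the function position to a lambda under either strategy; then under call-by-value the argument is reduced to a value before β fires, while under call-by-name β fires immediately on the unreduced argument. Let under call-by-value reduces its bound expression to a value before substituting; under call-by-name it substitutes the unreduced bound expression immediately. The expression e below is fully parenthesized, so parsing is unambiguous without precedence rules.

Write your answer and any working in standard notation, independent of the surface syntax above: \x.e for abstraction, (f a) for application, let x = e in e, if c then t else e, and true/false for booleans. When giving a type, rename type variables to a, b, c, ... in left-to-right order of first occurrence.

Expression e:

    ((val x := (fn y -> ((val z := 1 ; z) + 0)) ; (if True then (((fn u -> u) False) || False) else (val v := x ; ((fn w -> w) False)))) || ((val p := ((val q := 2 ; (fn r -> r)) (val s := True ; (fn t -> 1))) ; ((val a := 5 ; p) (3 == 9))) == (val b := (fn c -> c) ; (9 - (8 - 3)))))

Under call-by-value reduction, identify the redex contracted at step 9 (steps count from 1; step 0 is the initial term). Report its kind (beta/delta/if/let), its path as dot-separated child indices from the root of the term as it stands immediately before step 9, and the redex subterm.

Working:
step 0: ((let x = (\y.((let z = 1 in z) + 0)) in (if true then (((\u.u) false) || false) else (let v = x in ((\w.w) false)))) || ((let p = ((let q = 2 in (\r.r)) (let s = true in (\t.1))) in ((let a = 5 in p) (3 == 9))) == (let b = (\c.c) in (9 - (8 - 3)))))
step 1: [let@0] ((if true then (((\u.u) false) || false) else (let v = (\y.((let z = 1 in z) + 0)) in ((\w.w) false))) || ((let p = ((let q = 2 in (\r.r)) (let s = true in (\t.1))) in ((let a = 5 in p) (3 == 9))) == (let b = (\c.c) in (9 - (8 - 3)))))
step 2: [if@0] ((((\u.u) false) || false) || ((let p = ((let q = 2 in (\r.r)) (let s = true in (\t.1))) in ((let a = 5 in p) (3 == 9))) == (let b = (\c.c) in (9 - (8 - 3)))))
step 3: [beta@0.0] ((false || false) || ((let p = ((let q = 2 in (\r.r)) (let s = true in (\t.1))) in ((let a = 5 in p) (3 == 9))) == (let b = (\c.c) in (9 - (8 - 3)))))
step 4: [delta@0] (false || ((let p = ((let q = 2 in (\r.r)) (let s = true in (\t.1))) in ((let a = 5 in p) (3 == 9))) == (let b = (\c.c) in (9 - (8 - 3)))))
step 5: [let@1.0.0.0] (false || ((let p = ((\r.r) (let s = true in (\t.1))) in ((let a = 5 in p) (3 == 9))) == (let b = (\c.c) in (9 - (8 - 3)))))
step 6: [let@1.0.0.1] (false || ((let p = ((\r.r) (\t.1)) in ((let a = 5 in p) (3 == 9))) == (let b = (\c.c) in (9 - (8 - 3)))))
step 7: [beta@1.0.0] (false || ((let p = (\t.1) in ((let a = 5 in p) (3 == 9))) == (let b = (\c.c) in (9 - (8 - 3)))))
step 8: [let@1.0] (false || (((let a = 5 in (\t.1)) (3 == 9)) == (let b = (\c.c) in (9 - (8 - 3)))))
step 9: [let@1.0.0] (false || (((\t.1) (3 == 9)) == (let b = (\c.c) in (9 - (8 - 3)))))

Answer: let at 1.0.0 : (let a = 5 in (\t.1))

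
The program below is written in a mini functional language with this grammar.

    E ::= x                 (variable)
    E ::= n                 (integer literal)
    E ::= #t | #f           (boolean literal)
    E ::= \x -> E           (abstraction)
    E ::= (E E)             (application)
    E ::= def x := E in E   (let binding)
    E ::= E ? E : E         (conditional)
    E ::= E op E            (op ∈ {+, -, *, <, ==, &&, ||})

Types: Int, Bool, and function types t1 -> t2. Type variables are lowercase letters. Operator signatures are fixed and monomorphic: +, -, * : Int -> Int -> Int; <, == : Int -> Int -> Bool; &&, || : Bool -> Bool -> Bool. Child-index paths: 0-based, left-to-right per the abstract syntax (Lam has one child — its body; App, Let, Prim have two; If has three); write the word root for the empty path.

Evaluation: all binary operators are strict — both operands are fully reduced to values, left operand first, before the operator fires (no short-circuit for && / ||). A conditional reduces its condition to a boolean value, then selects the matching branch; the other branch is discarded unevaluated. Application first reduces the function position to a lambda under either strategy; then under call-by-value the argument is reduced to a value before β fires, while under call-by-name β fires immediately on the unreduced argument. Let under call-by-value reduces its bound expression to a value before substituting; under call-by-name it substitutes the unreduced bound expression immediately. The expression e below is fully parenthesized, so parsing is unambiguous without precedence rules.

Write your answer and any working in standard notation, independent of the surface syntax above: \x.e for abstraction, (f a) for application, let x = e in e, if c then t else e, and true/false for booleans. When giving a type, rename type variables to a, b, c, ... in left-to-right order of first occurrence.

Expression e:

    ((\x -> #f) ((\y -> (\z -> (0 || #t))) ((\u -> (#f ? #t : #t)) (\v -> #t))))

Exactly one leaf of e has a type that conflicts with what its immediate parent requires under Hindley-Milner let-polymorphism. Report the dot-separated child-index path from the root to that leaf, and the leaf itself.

Derivation:
\x._ : a -> Bool
  unify Int ~ Bool
  FAIL: mismatch Int ~ Bool

Answer: 1.0.0.0.0 : 0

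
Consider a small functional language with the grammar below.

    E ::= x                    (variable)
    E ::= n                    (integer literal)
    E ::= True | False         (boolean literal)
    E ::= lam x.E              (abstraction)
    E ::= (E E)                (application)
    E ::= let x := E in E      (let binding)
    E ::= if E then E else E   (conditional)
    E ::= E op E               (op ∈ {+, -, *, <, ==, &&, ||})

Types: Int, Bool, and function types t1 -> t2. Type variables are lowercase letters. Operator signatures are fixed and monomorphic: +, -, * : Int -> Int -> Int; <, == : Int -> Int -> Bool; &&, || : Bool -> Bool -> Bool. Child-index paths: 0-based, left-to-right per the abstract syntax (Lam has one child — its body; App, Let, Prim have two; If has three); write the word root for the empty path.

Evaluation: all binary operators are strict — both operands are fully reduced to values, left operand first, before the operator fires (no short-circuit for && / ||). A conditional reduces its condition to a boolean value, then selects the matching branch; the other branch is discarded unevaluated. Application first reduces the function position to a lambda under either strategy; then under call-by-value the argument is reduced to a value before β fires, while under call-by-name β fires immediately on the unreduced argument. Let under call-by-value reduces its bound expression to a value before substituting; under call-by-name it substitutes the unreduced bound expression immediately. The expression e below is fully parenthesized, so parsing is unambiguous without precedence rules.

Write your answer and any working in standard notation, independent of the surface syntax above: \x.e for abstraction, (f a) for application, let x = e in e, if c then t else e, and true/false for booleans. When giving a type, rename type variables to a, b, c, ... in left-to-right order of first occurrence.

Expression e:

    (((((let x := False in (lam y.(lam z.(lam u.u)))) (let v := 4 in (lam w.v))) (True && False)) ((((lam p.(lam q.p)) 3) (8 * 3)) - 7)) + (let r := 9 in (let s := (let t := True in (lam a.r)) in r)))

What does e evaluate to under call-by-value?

Working:
step 0: (((((let x = false in (\y.(\z.(\u.u)))) (let v = 4 in (\w.v))) (true && false)) ((((\p.(\q.p)) 3) (8 * 3)) - 7)) + (let r = 9 in (let s = (let t = true in (\a.r)) in r)))
step 1: [let@0.0.0.0] (((((\y.(\z.(\u.u))) (let v = 4 in (\w.v))) (true && false)) ((((\p.(\q.p)) 3) (8 * 3)) - 7)) + (let r = 9 in (let s = (let t = true in (\a.r)) in r)))
step 2: [let@0.0.0.1] (((((\y.(\z.(\u.u))) (\w.4)) (true && false)) ((((\p.(\q.p)) 3) (8 * 3)) - 7)) + (let r = 9 in (let s = (let t = true in (\a.r)) in r)))
step 3: [beta@0.0.0] ((((\z.(\u.u)) (true && false)) ((((\p.(\q.p)) 3) (8 * 3)) - 7)) + (let r = 9 in (let s = (let t = true in (\a.r)) in r)))
step 4: [delta@0.0.1] ((((\z.(\u.u)) false) ((((\p.(\q.p)) 3) (8 * 3)) - 7)) + (let r = 9 in (let s = (let t = true in (\a.r)) in r)))
step 5: [beta@0.0] (((\u.u) ((((\p.(\q.p)) 3) (8 * 3)) - 7)) + (let r = 9 in (let s = (let t = true in (\a.r)) in r)))
step 6: [beta@0.1.0.0] (((\u.u) (((\q.3) (8 * 3)) - 7)) + (let r = 9 in (let s = (let t = true in (\a.r)) in r)))
step 7: [delta@0.1.0.1] (((\u.u) (((\q.3) 24) - 7)) + (let r = 9 in (let s = (let t = true in (\a.r)) in r)))
step 8: [beta@0.1.0] (((\u.u) (3 - 7)) + (let r = 9 in (let s = (let t = true in (\a.r)) in r)))
step 9: [delta@0.1] (((\u.u) -4) + (let r = 9 in (let s = (let t = true in (\a.r)) in r)))
step 10: [beta@0] (-4 + (let r = 9 in (let s = (let t = true in (\a.r)) in r)))
step 11: [let@1] (-4 + (let s = (let t = true in (\a.9)) in 9))
step 12: [let@1.0] (-4 + (let s = (\a.9) in 9))
step 13: [let@1] (-4 + 9)
step 14: [delta@root] 5

Answer: 5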